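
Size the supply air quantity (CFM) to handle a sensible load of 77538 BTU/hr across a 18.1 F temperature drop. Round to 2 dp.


CFM = 77538 / (1.08 * 18.1) = 3966.54

3966.54 CFM


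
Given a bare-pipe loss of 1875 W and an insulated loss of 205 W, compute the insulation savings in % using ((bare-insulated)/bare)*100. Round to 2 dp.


Savings = ((1875-205)/1875)*100 = 89.07 %

89.07 %


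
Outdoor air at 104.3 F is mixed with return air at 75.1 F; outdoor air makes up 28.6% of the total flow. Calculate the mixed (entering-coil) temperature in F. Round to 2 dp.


T_mix = 75.1 + (28.6/100)*(104.3-75.1) = 83.45 F

83.45 F


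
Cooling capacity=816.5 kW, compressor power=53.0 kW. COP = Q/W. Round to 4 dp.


COP = 816.5 / 53.0 = 15.4057

15.4057


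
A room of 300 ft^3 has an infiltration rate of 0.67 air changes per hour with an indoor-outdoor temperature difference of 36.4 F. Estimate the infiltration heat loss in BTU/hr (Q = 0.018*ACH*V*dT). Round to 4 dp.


Q = 0.018 * 0.67 * 300 * 36.4 = 131.6952 BTU/hr

131.6952 BTU/hr


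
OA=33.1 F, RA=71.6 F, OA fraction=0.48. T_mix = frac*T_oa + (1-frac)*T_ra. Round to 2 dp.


T_mix = 0.48*33.1 + 0.52*71.6 = 53.12 F

53.12 F


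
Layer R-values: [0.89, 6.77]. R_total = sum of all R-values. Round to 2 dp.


R_total = 0.89 + 6.77 = 7.66

7.66


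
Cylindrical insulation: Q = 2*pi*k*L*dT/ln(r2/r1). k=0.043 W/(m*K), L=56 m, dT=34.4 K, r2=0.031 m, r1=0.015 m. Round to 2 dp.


Q = 2*pi*0.043*56*34.4/ln(0.031/0.015) = 716.96 W

716.96 W


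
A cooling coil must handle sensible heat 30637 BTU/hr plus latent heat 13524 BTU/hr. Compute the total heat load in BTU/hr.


Qt = 30637 + 13524 = 44161 BTU/hr

44161 BTU/hr


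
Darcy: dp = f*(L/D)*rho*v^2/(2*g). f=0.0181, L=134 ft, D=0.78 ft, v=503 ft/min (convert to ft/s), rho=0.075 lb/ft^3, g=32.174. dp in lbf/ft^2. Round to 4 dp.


v_fps = 503/60 = 8.3833 ft/s
dp = 0.0181*(134/0.78)*0.075*8.3833^2/(2*32.174) = 0.2547 lbf/ft^2

0.2547 lbf/ft^2


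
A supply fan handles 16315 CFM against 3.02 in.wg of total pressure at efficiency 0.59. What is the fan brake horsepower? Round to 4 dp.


BHP = 16315 * 3.02 / (6356 * 0.59) = 13.1389 hp

13.1389 hp


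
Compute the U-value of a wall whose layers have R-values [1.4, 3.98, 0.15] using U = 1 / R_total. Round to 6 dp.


R_total = 1.4 + 3.98 + 0.15 = 5.53
U = 1/5.53 = 0.180832

0.180832


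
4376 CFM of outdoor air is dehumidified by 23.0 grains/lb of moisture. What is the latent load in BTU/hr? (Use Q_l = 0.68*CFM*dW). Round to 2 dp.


Q = 0.68 * 4376 * 23.0 = 68440.64 BTU/hr

68440.64 BTU/hr


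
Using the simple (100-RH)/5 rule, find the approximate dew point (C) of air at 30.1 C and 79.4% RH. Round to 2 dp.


Td = 30.1 - (100-79.4)/5 = 25.98 C

25.98 C


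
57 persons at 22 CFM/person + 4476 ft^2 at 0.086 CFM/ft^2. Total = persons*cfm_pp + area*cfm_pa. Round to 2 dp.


Total = 57*22 + 4476*0.086 = 1638.94 CFM

1638.94 CFM


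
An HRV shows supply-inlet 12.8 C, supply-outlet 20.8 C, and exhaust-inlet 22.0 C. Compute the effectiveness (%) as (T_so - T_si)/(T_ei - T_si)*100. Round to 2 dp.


eff = (20.8-12.8)/(22.0-12.8)*100 = 86.96 %

86.96 %


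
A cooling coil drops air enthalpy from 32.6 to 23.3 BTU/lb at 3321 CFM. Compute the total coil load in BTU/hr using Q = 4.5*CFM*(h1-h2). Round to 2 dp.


Q = 4.5 * 3321 * (32.6 - 23.3) = 138983.85 BTU/hr

138983.85 BTU/hr


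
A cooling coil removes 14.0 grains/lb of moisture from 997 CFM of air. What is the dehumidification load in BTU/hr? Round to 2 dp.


Q = 0.68 * 997 * 14.0 = 9491.44 BTU/hr

9491.44 BTU/hr


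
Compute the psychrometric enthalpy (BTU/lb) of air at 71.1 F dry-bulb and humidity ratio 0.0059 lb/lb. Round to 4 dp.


h = 0.24*71.1 + 0.0059*(1061+0.444*71.1) = 23.5102 BTU/lb

23.5102 BTU/lb


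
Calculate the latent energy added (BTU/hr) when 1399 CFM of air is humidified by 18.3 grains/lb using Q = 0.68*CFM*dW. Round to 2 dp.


Q = 0.68 * 1399 * 18.3 = 17409.16 BTU/hr

17409.16 BTU/hr


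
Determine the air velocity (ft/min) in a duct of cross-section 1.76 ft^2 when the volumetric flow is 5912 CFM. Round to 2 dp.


V = 5912 / 1.76 = 3359.09 ft/min

3359.09 ft/min


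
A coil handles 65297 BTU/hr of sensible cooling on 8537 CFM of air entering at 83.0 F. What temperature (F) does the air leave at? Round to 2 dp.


dT = 65297/(1.08*8537) = 7.0821
T_leave = 83.0 - 7.0821 = 75.92 F

75.92 F


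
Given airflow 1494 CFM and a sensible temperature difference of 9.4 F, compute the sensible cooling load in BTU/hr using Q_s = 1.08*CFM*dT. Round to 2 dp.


Q = 1.08 * 1494 * 9.4 = 15167.09 BTU/hr

15167.09 BTU/hr


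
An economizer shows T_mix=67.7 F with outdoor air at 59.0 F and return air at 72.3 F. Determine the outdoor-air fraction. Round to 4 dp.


frac = (67.7 - 72.3) / (59.0 - 72.3) = 0.3459

0.3459


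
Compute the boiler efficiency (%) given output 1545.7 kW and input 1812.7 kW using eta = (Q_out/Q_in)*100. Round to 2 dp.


eta = (1545.7/1812.7)*100 = 85.27 %

85.27 %


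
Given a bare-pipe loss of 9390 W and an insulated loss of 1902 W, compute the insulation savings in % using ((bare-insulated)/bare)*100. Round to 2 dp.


Savings = ((9390-1902)/9390)*100 = 79.74 %

79.74 %


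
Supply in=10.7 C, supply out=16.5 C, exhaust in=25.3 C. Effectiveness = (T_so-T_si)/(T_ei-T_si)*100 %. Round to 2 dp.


eff = (16.5-10.7)/(25.3-10.7)*100 = 39.73 %

39.73 %


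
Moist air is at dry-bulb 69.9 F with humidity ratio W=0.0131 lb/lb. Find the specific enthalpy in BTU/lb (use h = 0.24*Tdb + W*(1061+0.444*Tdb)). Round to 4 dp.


h = 0.24*69.9 + 0.0131*(1061+0.444*69.9) = 31.0817 BTU/lb

31.0817 BTU/lb


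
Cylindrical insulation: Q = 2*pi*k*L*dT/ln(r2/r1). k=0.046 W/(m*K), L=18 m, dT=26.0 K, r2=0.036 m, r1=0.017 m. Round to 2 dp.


Q = 2*pi*0.046*18*26.0/ln(0.036/0.017) = 180.28 W

180.28 W


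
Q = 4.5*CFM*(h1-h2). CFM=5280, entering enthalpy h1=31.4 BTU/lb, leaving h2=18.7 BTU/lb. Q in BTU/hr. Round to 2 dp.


Q = 4.5 * 5280 * (31.4 - 18.7) = 301752.00 BTU/hr

301752.00 BTU/hr


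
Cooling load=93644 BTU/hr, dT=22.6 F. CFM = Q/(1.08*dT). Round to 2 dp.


CFM = 93644 / (1.08 * 22.6) = 3836.61

3836.61 CFM


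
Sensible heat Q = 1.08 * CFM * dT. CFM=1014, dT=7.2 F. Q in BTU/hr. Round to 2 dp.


Q = 1.08 * 1014 * 7.2 = 7884.86 BTU/hr

7884.86 BTU/hr


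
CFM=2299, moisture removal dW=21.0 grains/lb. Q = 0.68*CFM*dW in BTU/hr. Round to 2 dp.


Q = 0.68 * 2299 * 21.0 = 32829.72 BTU/hr

32829.72 BTU/hr


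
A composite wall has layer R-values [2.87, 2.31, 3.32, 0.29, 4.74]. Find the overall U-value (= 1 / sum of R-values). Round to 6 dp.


R_total = 2.87 + 2.31 + 3.32 + 0.29 + 4.74 = 13.53
U = 1/13.53 = 0.073910

0.073910


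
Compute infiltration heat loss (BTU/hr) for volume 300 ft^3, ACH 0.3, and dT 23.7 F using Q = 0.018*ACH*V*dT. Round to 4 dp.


Q = 0.018 * 0.3 * 300 * 23.7 = 38.3940 BTU/hr

38.3940 BTU/hr


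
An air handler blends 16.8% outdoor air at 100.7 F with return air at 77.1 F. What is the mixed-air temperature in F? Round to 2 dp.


T_mix = 77.1 + (16.8/100)*(100.7-77.1) = 81.06 F

81.06 F


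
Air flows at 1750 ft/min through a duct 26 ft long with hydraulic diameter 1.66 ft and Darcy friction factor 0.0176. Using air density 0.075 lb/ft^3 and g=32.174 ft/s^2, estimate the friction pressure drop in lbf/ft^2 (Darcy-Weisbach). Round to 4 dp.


v_fps = 1750/60 = 29.1667 ft/s
dp = 0.0176*(26/1.66)*0.075*29.1667^2/(2*32.174) = 0.2733 lbf/ft^2

0.2733 lbf/ft^2


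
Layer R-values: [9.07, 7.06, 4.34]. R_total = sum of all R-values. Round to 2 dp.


R_total = 9.07 + 7.06 + 4.34 = 20.47

20.47


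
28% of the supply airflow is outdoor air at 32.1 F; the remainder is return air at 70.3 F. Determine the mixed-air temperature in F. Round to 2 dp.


T_mix = 0.28*32.1 + 0.72*70.3 = 59.60 F

59.60 F


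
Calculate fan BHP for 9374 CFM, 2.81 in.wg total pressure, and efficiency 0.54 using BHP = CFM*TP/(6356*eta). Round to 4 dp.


BHP = 9374 * 2.81 / (6356 * 0.54) = 7.6746 hp

7.6746 hp


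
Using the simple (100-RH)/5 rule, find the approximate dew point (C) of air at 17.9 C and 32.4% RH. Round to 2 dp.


Td = 17.9 - (100-32.4)/5 = 4.38 C

4.38 C


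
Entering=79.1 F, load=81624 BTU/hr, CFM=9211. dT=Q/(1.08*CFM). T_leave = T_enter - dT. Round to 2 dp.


dT = 81624/(1.08*9211) = 8.2052
T_leave = 79.1 - 8.2052 = 70.89 F

70.89 F


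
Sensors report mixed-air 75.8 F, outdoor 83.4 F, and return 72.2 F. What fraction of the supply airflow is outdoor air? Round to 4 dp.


frac = (75.8 - 72.2) / (83.4 - 72.2) = 0.3214

0.3214


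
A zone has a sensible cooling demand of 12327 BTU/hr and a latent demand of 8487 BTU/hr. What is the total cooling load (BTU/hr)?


Qt = 12327 + 8487 = 20814 BTU/hr

20814 BTU/hr


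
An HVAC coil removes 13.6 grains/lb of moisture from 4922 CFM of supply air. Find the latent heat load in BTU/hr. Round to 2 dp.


Q = 0.68 * 4922 * 13.6 = 45518.66 BTU/hr

45518.66 BTU/hr


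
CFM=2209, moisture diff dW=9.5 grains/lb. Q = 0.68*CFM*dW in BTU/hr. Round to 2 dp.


Q = 0.68 * 2209 * 9.5 = 14270.14 BTU/hr

14270.14 BTU/hr


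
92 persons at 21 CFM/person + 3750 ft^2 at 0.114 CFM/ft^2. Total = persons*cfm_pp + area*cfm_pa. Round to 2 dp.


Total = 92*21 + 3750*0.114 = 2359.50 CFM

2359.50 CFM


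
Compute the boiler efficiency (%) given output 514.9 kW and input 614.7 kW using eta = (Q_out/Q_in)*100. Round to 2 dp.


eta = (514.9/614.7)*100 = 83.76 %

83.76 %


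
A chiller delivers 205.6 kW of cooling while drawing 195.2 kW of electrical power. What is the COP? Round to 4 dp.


COP = 205.6 / 195.2 = 1.0533

1.0533


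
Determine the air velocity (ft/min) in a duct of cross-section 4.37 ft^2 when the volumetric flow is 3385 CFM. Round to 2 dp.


V = 3385 / 4.37 = 774.60 ft/min

774.60 ft/min


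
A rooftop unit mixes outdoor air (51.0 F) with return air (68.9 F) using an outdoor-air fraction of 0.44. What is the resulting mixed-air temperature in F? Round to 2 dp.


T_mix = 0.44*51.0 + 0.56*68.9 = 61.02 F

61.02 F


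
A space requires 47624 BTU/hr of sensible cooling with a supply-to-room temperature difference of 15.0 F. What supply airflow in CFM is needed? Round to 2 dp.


CFM = 47624 / (1.08 * 15.0) = 2939.75

2939.75 CFM


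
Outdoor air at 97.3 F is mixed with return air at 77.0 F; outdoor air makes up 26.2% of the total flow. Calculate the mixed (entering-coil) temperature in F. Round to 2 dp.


T_mix = 77.0 + (26.2/100)*(97.3-77.0) = 82.32 F

82.32 F


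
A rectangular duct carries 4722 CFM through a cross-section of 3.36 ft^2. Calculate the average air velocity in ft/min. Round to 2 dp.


V = 4722 / 3.36 = 1405.36 ft/min

1405.36 ft/min


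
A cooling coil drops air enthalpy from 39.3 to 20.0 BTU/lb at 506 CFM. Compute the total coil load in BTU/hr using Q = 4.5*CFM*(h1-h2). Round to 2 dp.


Q = 4.5 * 506 * (39.3 - 20.0) = 43946.10 BTU/hr

43946.10 BTU/hr


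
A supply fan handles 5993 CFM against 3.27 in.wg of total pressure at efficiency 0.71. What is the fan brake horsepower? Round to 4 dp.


BHP = 5993 * 3.27 / (6356 * 0.71) = 4.3426 hp

4.3426 hp


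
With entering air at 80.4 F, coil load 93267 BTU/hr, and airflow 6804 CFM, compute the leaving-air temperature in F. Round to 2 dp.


dT = 93267/(1.08*6804) = 12.6923
T_leave = 80.4 - 12.6923 = 67.71 F

67.71 F


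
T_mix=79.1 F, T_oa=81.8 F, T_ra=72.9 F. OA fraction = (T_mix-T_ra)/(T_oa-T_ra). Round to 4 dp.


frac = (79.1 - 72.9) / (81.8 - 72.9) = 0.6966

0.6966


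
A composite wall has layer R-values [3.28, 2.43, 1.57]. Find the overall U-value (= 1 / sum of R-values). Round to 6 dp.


R_total = 3.28 + 2.43 + 1.57 = 7.28
U = 1/7.28 = 0.137363

0.137363


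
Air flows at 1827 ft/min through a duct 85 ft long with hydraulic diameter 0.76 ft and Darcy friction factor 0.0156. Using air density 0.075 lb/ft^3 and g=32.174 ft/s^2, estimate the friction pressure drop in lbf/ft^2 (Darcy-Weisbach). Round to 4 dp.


v_fps = 1827/60 = 30.45 ft/s
dp = 0.0156*(85/0.76)*0.075*30.45^2/(2*32.174) = 1.8855 lbf/ft^2

1.8855 lbf/ft^2


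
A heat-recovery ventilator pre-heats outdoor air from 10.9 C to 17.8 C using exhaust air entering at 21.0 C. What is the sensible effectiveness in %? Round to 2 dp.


eff = (17.8-10.9)/(21.0-10.9)*100 = 68.32 %

68.32 %


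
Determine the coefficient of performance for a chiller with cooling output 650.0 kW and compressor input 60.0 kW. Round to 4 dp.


COP = 650.0 / 60.0 = 10.8333

10.8333


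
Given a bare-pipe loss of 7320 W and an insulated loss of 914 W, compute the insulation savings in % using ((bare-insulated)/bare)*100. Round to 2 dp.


Savings = ((7320-914)/7320)*100 = 87.51 %

87.51 %


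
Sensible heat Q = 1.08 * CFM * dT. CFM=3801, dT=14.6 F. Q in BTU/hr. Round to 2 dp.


Q = 1.08 * 3801 * 14.6 = 59934.17 BTU/hr

59934.17 BTU/hr


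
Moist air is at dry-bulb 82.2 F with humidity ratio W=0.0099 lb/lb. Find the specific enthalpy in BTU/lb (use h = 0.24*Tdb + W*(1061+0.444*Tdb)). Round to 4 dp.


h = 0.24*82.2 + 0.0099*(1061+0.444*82.2) = 30.5932 BTU/lb

30.5932 BTU/lb


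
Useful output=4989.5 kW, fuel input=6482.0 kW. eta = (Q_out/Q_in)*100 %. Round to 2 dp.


eta = (4989.5/6482.0)*100 = 76.97 %

76.97 %


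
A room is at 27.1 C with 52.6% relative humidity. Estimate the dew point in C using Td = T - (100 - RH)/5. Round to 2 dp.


Td = 27.1 - (100-52.6)/5 = 17.62 C

17.62 C


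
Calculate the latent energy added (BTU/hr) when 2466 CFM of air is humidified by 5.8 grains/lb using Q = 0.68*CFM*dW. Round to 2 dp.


Q = 0.68 * 2466 * 5.8 = 9725.90 BTU/hr

9725.90 BTU/hr


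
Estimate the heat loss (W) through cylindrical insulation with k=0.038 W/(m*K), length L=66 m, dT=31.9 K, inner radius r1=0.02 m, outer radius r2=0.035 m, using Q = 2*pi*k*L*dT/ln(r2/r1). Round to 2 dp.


Q = 2*pi*0.038*66*31.9/ln(0.035/0.02) = 898.27 W

898.27 W


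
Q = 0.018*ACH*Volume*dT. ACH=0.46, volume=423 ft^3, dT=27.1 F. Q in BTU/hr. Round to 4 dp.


Q = 0.018 * 0.46 * 423 * 27.1 = 94.9161 BTU/hr

94.9161 BTU/hr


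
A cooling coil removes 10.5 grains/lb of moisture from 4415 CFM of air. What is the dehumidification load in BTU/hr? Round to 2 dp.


Q = 0.68 * 4415 * 10.5 = 31523.10 BTU/hr

31523.10 BTU/hr


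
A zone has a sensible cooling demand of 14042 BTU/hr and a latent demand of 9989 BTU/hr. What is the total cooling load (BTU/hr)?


Qt = 14042 + 9989 = 24031 BTU/hr

24031 BTU/hr


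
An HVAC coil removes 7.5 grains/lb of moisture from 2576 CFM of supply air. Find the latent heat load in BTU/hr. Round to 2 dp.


Q = 0.68 * 2576 * 7.5 = 13137.60 BTU/hr

13137.60 BTU/hr


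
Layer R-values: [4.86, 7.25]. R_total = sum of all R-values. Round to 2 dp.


R_total = 4.86 + 7.25 = 12.11

12.11


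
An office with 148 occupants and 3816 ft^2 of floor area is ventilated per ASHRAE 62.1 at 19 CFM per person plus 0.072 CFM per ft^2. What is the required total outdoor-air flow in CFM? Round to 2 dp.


Total = 148*19 + 3816*0.072 = 3086.75 CFM

3086.75 CFM


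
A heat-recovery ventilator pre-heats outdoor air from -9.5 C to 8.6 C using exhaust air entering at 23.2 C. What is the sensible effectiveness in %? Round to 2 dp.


eff = (8.6-(-9.5))/(23.2-(-9.5))*100 = 55.35 %

55.35 %


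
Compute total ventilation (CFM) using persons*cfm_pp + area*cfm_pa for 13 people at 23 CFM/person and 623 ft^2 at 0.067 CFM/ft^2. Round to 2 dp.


Total = 13*23 + 623*0.067 = 340.74 CFM

340.74 CFM


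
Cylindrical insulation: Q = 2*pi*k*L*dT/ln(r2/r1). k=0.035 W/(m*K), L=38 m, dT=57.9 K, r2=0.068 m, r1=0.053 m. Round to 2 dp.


Q = 2*pi*0.035*38*57.9/ln(0.068/0.053) = 1941.49 W

1941.49 W


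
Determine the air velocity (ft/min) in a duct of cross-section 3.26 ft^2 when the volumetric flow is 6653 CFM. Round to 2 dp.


V = 6653 / 3.26 = 2040.80 ft/min

2040.80 ft/min


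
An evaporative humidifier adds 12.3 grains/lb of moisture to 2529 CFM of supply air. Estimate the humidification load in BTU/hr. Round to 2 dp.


Q = 0.68 * 2529 * 12.3 = 21152.56 BTU/hr

21152.56 BTU/hr


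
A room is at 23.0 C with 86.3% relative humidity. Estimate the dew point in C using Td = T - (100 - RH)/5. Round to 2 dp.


Td = 23.0 - (100-86.3)/5 = 20.26 C

20.26 C


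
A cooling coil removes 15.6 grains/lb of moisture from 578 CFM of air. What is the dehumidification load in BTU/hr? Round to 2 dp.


Q = 0.68 * 578 * 15.6 = 6131.42 BTU/hr

6131.42 BTU/hr


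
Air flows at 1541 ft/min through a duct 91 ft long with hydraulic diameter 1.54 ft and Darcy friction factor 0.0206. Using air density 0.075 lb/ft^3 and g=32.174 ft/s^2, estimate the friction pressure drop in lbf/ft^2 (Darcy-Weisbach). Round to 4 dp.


v_fps = 1541/60 = 25.6833 ft/s
dp = 0.0206*(91/1.54)*0.075*25.6833^2/(2*32.174) = 0.9359 lbf/ft^2

0.9359 lbf/ft^2


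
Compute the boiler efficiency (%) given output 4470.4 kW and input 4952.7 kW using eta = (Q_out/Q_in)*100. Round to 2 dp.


eta = (4470.4/4952.7)*100 = 90.26 %

90.26 %


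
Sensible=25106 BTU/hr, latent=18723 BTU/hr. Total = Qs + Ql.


Qt = 25106 + 18723 = 43829 BTU/hr

43829 BTU/hr


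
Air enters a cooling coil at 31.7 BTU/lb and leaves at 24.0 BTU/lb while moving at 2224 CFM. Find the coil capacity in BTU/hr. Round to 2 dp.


Q = 4.5 * 2224 * (31.7 - 24.0) = 77061.60 BTU/hr

77061.60 BTU/hr


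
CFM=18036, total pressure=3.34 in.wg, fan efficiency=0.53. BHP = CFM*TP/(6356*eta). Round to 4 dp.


BHP = 18036 * 3.34 / (6356 * 0.53) = 17.8824 hp

17.8824 hp


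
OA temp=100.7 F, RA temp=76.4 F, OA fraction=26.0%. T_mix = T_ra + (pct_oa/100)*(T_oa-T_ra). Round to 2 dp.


T_mix = 76.4 + (26.0/100)*(100.7-76.4) = 82.72 F

82.72 F


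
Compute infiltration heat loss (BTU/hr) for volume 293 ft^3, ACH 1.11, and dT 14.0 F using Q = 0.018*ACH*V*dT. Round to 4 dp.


Q = 0.018 * 1.11 * 293 * 14.0 = 81.9580 BTU/hr

81.9580 BTU/hr


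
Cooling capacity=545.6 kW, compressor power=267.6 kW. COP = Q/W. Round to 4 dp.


COP = 545.6 / 267.6 = 2.0389

2.0389


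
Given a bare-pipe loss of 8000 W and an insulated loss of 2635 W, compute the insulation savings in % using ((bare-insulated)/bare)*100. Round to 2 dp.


Savings = ((8000-2635)/8000)*100 = 67.06 %

67.06 %


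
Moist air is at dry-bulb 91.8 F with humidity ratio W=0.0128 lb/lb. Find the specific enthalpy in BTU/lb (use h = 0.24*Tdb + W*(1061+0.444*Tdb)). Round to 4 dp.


h = 0.24*91.8 + 0.0128*(1061+0.444*91.8) = 36.1345 BTU/lb

36.1345 BTU/lb


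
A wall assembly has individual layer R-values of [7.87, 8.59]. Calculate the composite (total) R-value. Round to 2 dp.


R_total = 7.87 + 8.59 = 16.46

16.46


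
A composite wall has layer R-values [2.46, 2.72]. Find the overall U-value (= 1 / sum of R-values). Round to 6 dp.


R_total = 2.46 + 2.72 = 5.18
U = 1/5.18 = 0.193050

0.193050


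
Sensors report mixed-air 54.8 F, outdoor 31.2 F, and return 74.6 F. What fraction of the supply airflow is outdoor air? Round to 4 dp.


frac = (54.8 - 74.6) / (31.2 - 74.6) = 0.4562

0.4562


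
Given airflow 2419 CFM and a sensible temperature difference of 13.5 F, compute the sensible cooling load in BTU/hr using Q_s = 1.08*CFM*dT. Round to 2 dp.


Q = 1.08 * 2419 * 13.5 = 35269.02 BTU/hr

35269.02 BTU/hr


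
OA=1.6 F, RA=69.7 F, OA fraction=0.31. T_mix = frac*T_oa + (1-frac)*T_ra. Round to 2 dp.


T_mix = 0.31*1.6 + 0.69*69.7 = 48.59 F

48.59 F


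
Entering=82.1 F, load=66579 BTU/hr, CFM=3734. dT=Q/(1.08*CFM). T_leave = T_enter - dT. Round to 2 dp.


dT = 66579/(1.08*3734) = 16.5097
T_leave = 82.1 - 16.5097 = 65.59 F

65.59 F


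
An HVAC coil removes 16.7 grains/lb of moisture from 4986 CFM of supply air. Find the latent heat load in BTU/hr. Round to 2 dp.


Q = 0.68 * 4986 * 16.7 = 56621.02 BTU/hr

56621.02 BTU/hr


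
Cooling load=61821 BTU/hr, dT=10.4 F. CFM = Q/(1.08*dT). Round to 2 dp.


CFM = 61821 / (1.08 * 10.4) = 5504.01

5504.01 CFM


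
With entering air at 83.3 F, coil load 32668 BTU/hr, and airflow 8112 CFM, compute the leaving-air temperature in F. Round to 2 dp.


dT = 32668/(1.08*8112) = 3.7288
T_leave = 83.3 - 3.7288 = 79.57 F

79.57 F


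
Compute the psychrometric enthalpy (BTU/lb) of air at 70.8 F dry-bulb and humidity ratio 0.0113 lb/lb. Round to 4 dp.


h = 0.24*70.8 + 0.0113*(1061+0.444*70.8) = 29.3365 BTU/lb

29.3365 BTU/lb


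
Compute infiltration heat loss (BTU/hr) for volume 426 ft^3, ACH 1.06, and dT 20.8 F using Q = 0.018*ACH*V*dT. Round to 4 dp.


Q = 0.018 * 1.06 * 426 * 20.8 = 169.0641 BTU/hr

169.0641 BTU/hr


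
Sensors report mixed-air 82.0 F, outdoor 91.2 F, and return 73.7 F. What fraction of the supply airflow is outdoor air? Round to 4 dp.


frac = (82.0 - 73.7) / (91.2 - 73.7) = 0.4743

0.4743


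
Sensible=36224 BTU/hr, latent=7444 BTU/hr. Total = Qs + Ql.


Qt = 36224 + 7444 = 43668 BTU/hr

43668 BTU/hr


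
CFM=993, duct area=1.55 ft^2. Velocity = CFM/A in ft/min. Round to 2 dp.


V = 993 / 1.55 = 640.65 ft/min

640.65 ft/min


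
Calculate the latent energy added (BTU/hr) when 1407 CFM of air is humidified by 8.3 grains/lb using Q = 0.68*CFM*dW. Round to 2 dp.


Q = 0.68 * 1407 * 8.3 = 7941.11 BTU/hr

7941.11 BTU/hr


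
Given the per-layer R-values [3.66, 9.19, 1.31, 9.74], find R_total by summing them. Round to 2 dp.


R_total = 3.66 + 9.19 + 1.31 + 9.74 = 23.90

23.90


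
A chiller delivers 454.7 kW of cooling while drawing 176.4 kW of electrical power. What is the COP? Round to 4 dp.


COP = 454.7 / 176.4 = 2.5777

2.5777


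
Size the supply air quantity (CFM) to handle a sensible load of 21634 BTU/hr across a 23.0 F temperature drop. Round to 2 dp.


CFM = 21634 / (1.08 * 23.0) = 870.93

870.93 CFM


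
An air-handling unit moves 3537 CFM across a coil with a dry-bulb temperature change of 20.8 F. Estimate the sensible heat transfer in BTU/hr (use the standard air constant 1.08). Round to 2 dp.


Q = 1.08 * 3537 * 20.8 = 79455.17 BTU/hr

79455.17 BTU/hr


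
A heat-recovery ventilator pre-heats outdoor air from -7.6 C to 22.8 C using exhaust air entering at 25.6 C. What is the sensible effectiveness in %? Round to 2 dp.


eff = (22.8-(-7.6))/(25.6-(-7.6))*100 = 91.57 %

91.57 %


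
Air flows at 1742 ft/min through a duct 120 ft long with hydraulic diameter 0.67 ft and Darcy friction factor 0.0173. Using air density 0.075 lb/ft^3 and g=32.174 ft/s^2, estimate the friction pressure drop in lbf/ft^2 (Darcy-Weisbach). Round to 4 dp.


v_fps = 1742/60 = 29.0333 ft/s
dp = 0.0173*(120/0.67)*0.075*29.0333^2/(2*32.174) = 3.0442 lbf/ft^2

3.0442 lbf/ft^2


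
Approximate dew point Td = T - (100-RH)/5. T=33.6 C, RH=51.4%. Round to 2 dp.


Td = 33.6 - (100-51.4)/5 = 23.88 C

23.88 C


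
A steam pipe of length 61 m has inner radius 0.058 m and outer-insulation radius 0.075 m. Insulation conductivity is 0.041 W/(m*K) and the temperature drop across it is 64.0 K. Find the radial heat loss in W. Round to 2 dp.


Q = 2*pi*0.041*61*64.0/ln(0.075/0.058) = 3912.59 W

3912.59 W


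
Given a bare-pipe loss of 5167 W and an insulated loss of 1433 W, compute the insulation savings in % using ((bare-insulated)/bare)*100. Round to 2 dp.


Savings = ((5167-1433)/5167)*100 = 72.27 %

72.27 %


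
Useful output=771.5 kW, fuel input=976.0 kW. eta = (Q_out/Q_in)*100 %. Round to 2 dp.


eta = (771.5/976.0)*100 = 79.05 %

79.05 %


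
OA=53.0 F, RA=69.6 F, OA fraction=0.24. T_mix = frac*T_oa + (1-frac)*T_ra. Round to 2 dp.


T_mix = 0.24*53.0 + 0.76*69.6 = 65.62 F

65.62 F


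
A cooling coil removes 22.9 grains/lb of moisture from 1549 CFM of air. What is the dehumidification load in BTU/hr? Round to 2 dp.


Q = 0.68 * 1549 * 22.9 = 24121.03 BTU/hr

24121.03 BTU/hr


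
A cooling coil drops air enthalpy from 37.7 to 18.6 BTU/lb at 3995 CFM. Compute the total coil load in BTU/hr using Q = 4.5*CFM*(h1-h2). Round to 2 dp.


Q = 4.5 * 3995 * (37.7 - 18.6) = 343370.25 BTU/hr

343370.25 BTU/hr


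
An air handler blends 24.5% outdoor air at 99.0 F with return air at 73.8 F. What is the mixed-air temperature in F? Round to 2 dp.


T_mix = 73.8 + (24.5/100)*(99.0-73.8) = 79.97 F

79.97 F


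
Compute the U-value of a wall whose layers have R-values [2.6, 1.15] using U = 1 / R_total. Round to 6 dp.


R_total = 2.6 + 1.15 = 3.75
U = 1/3.75 = 0.266667

0.266667


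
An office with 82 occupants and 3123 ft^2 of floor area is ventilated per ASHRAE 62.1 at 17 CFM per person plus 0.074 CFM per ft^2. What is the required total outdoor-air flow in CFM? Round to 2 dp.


Total = 82*17 + 3123*0.074 = 1625.10 CFM

1625.10 CFM


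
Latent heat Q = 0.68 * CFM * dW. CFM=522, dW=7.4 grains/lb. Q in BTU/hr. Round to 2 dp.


Q = 0.68 * 522 * 7.4 = 2626.70 BTU/hr

2626.70 BTU/hr


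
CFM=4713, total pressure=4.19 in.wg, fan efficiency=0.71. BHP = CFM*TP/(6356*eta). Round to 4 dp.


BHP = 4713 * 4.19 / (6356 * 0.71) = 4.3759 hp

4.3759 hp


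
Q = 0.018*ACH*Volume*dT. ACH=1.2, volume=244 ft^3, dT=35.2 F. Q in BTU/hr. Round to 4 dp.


Q = 0.018 * 1.2 * 244 * 35.2 = 185.5181 BTU/hr

185.5181 BTU/hr


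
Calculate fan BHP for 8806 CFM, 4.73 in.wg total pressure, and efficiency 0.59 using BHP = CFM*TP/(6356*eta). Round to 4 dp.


BHP = 8806 * 4.73 / (6356 * 0.59) = 11.1072 hp

11.1072 hp


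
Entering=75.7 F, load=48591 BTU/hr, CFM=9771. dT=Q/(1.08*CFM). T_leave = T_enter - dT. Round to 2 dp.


dT = 48591/(1.08*9771) = 4.6046
T_leave = 75.7 - 4.6046 = 71.10 F

71.10 F


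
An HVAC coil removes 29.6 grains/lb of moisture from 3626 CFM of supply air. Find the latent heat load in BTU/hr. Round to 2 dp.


Q = 0.68 * 3626 * 29.6 = 72984.13 BTU/hr

72984.13 BTU/hr


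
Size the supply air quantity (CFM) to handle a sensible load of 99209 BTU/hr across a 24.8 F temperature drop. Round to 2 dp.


CFM = 99209 / (1.08 * 24.8) = 3704.04

3704.04 CFM


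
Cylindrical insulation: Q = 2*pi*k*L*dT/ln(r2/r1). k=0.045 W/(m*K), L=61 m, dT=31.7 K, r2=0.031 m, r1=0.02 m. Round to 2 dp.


Q = 2*pi*0.045*61*31.7/ln(0.031/0.02) = 1247.54 W

1247.54 W


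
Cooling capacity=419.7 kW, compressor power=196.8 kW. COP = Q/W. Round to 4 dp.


COP = 419.7 / 196.8 = 2.1326

2.1326


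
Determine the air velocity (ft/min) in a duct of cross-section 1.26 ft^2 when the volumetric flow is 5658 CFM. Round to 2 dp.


V = 5658 / 1.26 = 4490.48 ft/min

4490.48 ft/min


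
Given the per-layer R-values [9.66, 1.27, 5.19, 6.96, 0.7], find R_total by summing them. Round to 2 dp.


R_total = 9.66 + 1.27 + 5.19 + 6.96 + 0.7 = 23.78

23.78


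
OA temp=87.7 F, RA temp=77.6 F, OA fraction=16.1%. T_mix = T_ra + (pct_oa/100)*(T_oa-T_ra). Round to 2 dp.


T_mix = 77.6 + (16.1/100)*(87.7-77.6) = 79.23 F

79.23 F


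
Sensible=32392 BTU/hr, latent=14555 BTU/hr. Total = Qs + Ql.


Qt = 32392 + 14555 = 46947 BTU/hr

46947 BTU/hr


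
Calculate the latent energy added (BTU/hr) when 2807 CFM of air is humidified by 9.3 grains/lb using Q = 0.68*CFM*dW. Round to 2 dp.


Q = 0.68 * 2807 * 9.3 = 17751.47 BTU/hr

17751.47 BTU/hr


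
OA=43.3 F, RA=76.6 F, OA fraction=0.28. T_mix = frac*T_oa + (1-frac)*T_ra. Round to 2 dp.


T_mix = 0.28*43.3 + 0.72*76.6 = 67.28 F

67.28 F


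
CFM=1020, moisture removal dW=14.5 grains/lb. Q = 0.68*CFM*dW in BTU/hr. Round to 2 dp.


Q = 0.68 * 1020 * 14.5 = 10057.20 BTU/hr

10057.20 BTU/hr


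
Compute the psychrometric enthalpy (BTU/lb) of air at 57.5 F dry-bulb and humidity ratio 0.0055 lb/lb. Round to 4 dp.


h = 0.24*57.5 + 0.0055*(1061+0.444*57.5) = 19.7759 BTU/lb

19.7759 BTU/lb


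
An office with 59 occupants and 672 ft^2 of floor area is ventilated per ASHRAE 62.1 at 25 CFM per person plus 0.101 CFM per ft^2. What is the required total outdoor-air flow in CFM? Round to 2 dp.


Total = 59*25 + 672*0.101 = 1542.87 CFM

1542.87 CFM


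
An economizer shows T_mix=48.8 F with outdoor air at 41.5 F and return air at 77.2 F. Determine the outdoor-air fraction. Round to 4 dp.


frac = (48.8 - 77.2) / (41.5 - 77.2) = 0.7955

0.7955


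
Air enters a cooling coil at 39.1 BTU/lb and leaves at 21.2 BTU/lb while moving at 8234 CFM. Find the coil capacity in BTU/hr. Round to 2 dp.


Q = 4.5 * 8234 * (39.1 - 21.2) = 663248.70 BTU/hr

663248.70 BTU/hr


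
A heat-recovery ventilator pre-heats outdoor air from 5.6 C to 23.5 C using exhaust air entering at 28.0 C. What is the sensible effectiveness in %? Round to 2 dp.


eff = (23.5-5.6)/(28.0-5.6)*100 = 79.91 %

79.91 %


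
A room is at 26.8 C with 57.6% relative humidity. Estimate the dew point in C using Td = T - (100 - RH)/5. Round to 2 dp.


Td = 26.8 - (100-57.6)/5 = 18.32 C

18.32 C


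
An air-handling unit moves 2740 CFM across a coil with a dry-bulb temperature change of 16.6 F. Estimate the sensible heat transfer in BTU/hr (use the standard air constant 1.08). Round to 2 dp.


Q = 1.08 * 2740 * 16.6 = 49122.72 BTU/hr

49122.72 BTU/hr


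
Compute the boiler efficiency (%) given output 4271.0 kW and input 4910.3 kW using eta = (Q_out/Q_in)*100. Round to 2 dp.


eta = (4271.0/4910.3)*100 = 86.98 %

86.98 %


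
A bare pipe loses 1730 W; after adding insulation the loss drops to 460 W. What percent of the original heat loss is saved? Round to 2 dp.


Savings = ((1730-460)/1730)*100 = 73.41 %

73.41 %


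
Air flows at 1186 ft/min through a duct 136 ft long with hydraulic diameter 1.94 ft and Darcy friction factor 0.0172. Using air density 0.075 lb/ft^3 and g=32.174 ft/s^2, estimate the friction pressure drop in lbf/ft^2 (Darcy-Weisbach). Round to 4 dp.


v_fps = 1186/60 = 19.7667 ft/s
dp = 0.0172*(136/1.94)*0.075*19.7667^2/(2*32.174) = 0.5491 lbf/ft^2

0.5491 lbf/ft^2


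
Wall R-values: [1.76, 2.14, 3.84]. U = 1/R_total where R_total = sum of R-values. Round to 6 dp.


R_total = 1.76 + 2.14 + 3.84 = 7.74
U = 1/7.74 = 0.129199

0.129199


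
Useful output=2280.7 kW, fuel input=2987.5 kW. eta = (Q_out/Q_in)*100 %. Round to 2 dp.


eta = (2280.7/2987.5)*100 = 76.34 %

76.34 %


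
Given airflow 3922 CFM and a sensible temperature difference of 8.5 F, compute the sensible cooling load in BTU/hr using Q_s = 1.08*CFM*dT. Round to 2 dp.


Q = 1.08 * 3922 * 8.5 = 36003.96 BTU/hr

36003.96 BTU/hr


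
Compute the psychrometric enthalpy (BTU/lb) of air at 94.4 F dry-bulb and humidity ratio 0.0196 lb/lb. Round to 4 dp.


h = 0.24*94.4 + 0.0196*(1061+0.444*94.4) = 44.2731 BTU/lb

44.2731 BTU/lb


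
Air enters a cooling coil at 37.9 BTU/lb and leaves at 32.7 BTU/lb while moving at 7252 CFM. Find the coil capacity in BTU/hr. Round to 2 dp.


Q = 4.5 * 7252 * (37.9 - 32.7) = 169696.80 BTU/hr

169696.80 BTU/hr


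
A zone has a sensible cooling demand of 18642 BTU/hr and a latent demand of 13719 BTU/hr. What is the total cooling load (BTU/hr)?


Qt = 18642 + 13719 = 32361 BTU/hr

32361 BTU/hr


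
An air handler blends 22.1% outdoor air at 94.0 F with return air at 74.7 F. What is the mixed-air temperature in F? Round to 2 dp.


T_mix = 74.7 + (22.1/100)*(94.0-74.7) = 78.97 F

78.97 F


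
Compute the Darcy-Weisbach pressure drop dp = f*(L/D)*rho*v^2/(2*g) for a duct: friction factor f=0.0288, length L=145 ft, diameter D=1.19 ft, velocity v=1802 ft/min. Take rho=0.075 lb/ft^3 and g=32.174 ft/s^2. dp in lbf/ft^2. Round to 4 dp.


v_fps = 1802/60 = 30.0333 ft/s
dp = 0.0288*(145/1.19)*0.075*30.0333^2/(2*32.174) = 3.6893 lbf/ft^2

3.6893 lbf/ft^2


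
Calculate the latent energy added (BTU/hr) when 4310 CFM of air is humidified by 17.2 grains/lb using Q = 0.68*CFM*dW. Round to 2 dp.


Q = 0.68 * 4310 * 17.2 = 50409.76 BTU/hr

50409.76 BTU/hr


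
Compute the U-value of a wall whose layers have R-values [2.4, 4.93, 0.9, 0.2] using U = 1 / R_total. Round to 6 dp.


R_total = 2.4 + 4.93 + 0.9 + 0.2 = 8.43
U = 1/8.43 = 0.118624

0.118624


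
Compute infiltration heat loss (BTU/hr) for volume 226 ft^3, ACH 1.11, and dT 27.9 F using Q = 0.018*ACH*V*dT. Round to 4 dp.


Q = 0.018 * 1.11 * 226 * 27.9 = 125.9819 BTU/hr

125.9819 BTU/hr


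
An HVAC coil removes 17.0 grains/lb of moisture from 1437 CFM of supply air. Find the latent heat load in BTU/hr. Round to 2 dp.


Q = 0.68 * 1437 * 17.0 = 16611.72 BTU/hr

16611.72 BTU/hr


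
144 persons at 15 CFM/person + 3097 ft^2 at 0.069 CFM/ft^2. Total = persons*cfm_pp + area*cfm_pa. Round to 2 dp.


Total = 144*15 + 3097*0.069 = 2373.69 CFM

2373.69 CFM


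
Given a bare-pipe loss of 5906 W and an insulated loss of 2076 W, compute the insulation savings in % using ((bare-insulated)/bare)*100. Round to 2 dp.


Savings = ((5906-2076)/5906)*100 = 64.85 %

64.85 %


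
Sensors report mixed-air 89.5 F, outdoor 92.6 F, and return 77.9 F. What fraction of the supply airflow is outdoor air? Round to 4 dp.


frac = (89.5 - 77.9) / (92.6 - 77.9) = 0.7891

0.7891


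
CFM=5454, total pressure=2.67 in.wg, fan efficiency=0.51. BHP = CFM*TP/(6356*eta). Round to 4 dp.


BHP = 5454 * 2.67 / (6356 * 0.51) = 4.4923 hp

4.4923 hp


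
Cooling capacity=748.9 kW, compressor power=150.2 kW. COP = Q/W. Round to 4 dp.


COP = 748.9 / 150.2 = 4.9860

4.9860


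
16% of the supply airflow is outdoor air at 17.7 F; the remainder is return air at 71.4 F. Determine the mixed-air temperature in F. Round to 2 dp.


T_mix = 0.16*17.7 + 0.84*71.4 = 62.81 F

62.81 F


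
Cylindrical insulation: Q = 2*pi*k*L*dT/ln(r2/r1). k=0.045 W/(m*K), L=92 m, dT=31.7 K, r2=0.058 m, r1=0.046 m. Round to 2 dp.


Q = 2*pi*0.045*92*31.7/ln(0.058/0.046) = 3557.32 W

3557.32 W


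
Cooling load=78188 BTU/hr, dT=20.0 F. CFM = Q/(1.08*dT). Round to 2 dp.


CFM = 78188 / (1.08 * 20.0) = 3619.81

3619.81 CFM


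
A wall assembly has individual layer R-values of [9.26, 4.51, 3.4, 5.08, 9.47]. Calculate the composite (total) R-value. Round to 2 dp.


R_total = 9.26 + 4.51 + 3.4 + 5.08 + 9.47 = 31.72

31.72


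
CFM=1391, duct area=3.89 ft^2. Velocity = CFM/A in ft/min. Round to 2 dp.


V = 1391 / 3.89 = 357.58 ft/min

357.58 ft/min


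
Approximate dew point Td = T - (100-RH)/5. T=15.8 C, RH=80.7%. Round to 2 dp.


Td = 15.8 - (100-80.7)/5 = 11.94 C

11.94 C


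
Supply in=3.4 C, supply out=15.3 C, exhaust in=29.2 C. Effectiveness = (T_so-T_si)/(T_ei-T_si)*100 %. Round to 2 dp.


eff = (15.3-3.4)/(29.2-3.4)*100 = 46.12 %

46.12 %


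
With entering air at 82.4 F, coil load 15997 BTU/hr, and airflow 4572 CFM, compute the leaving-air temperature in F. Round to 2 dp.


dT = 15997/(1.08*4572) = 3.2397
T_leave = 82.4 - 3.2397 = 79.16 F

79.16 F


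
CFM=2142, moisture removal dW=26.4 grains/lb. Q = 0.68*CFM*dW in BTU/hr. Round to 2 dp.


Q = 0.68 * 2142 * 26.4 = 38453.18 BTU/hr

38453.18 BTU/hr


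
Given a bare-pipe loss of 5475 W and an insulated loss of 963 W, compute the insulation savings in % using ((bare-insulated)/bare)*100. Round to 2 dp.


Savings = ((5475-963)/5475)*100 = 82.41 %

82.41 %


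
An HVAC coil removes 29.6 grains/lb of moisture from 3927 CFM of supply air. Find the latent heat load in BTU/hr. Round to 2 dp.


Q = 0.68 * 3927 * 29.6 = 79042.66 BTU/hr

79042.66 BTU/hr


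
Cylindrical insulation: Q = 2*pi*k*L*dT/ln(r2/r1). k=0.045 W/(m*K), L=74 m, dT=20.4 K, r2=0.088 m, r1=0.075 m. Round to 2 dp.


Q = 2*pi*0.045*74*20.4/ln(0.088/0.075) = 2670.21 W

2670.21 W


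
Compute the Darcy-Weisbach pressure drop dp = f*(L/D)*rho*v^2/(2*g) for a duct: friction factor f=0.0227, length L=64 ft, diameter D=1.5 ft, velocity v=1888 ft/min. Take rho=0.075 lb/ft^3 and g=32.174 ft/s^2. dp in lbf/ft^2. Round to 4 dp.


v_fps = 1888/60 = 31.4667 ft/s
dp = 0.0227*(64/1.5)*0.075*31.4667^2/(2*32.174) = 1.1177 lbf/ft^2

1.1177 lbf/ft^2


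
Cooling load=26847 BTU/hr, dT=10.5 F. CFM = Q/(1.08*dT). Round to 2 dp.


CFM = 26847 / (1.08 * 10.5) = 2367.46

2367.46 CFM


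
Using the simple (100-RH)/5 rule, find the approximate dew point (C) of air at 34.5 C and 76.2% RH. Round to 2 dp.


Td = 34.5 - (100-76.2)/5 = 29.74 C

29.74 C


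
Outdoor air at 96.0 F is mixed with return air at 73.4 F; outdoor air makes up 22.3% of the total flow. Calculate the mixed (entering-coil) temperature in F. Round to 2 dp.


T_mix = 73.4 + (22.3/100)*(96.0-73.4) = 78.44 F

78.44 F


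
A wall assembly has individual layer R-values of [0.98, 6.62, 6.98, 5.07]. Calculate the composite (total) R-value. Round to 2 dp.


R_total = 0.98 + 6.62 + 6.98 + 5.07 = 19.65

19.65


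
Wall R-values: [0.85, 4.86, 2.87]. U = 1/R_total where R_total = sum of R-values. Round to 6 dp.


R_total = 0.85 + 4.86 + 2.87 = 8.58
U = 1/8.58 = 0.116550

0.116550


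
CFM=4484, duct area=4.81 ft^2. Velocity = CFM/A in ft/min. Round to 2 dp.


V = 4484 / 4.81 = 932.22 ft/min

932.22 ft/min


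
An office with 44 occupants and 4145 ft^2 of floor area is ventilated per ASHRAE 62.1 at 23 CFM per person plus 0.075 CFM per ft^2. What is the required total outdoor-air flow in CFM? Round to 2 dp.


Total = 44*23 + 4145*0.075 = 1322.88 CFM

1322.88 CFM


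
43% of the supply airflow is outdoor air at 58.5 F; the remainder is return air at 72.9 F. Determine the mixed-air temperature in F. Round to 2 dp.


T_mix = 0.43*58.5 + 0.57*72.9 = 66.71 F

66.71 F


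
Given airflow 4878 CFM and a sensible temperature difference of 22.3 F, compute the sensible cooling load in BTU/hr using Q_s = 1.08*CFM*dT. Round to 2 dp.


Q = 1.08 * 4878 * 22.3 = 117481.75 BTU/hr

117481.75 BTU/hr


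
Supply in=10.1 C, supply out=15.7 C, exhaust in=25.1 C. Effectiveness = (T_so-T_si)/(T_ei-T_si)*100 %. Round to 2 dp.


eff = (15.7-10.1)/(25.1-10.1)*100 = 37.33 %

37.33 %


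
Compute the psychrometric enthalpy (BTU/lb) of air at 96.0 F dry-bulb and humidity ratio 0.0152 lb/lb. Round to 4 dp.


h = 0.24*96.0 + 0.0152*(1061+0.444*96.0) = 39.8151 BTU/lb

39.8151 BTU/lb


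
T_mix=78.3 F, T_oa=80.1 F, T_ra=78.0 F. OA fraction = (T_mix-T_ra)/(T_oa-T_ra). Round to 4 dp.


frac = (78.3 - 78.0) / (80.1 - 78.0) = 0.1429

0.1429


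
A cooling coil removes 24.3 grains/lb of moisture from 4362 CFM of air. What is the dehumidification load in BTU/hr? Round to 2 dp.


Q = 0.68 * 4362 * 24.3 = 72077.69 BTU/hr

72077.69 BTU/hr


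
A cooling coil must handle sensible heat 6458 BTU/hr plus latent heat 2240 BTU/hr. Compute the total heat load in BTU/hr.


Qt = 6458 + 2240 = 8698 BTU/hr

8698 BTU/hr


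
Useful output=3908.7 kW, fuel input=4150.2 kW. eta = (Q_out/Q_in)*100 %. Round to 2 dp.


eta = (3908.7/4150.2)*100 = 94.18 %

94.18 %


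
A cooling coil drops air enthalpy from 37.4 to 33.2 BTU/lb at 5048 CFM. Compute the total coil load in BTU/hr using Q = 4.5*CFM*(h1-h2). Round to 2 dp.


Q = 4.5 * 5048 * (37.4 - 33.2) = 95407.20 BTU/hr

95407.20 BTU/hr


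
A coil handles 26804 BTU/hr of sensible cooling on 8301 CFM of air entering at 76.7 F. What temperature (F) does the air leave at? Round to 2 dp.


dT = 26804/(1.08*8301) = 2.9898
T_leave = 76.7 - 2.9898 = 73.71 F

73.71 F


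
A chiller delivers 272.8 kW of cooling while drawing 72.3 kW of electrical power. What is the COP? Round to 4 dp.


COP = 272.8 / 72.3 = 3.7732

3.7732


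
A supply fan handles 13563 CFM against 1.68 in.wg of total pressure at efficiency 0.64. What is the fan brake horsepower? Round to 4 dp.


BHP = 13563 * 1.68 / (6356 * 0.64) = 5.6015 hp

5.6015 hp
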